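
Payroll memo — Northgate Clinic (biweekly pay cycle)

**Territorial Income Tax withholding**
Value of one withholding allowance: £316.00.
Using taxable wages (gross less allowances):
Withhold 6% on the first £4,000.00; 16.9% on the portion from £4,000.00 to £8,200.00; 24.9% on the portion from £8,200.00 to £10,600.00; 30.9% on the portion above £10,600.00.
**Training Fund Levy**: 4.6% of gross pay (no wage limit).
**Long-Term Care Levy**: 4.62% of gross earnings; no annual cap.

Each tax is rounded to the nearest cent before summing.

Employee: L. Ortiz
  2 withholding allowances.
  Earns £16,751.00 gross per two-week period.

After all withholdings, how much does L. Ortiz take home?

£11,953.78

Territorial Income Tax: taxable = £16,751.00 − 2×£316.00 = £16,119.00
  £1,547.40 + 30.9% × (£16,119.00 − £10,600.00) = £1,547.40 + 30.9% × £5,519.00 = £3,252.77
Training Fund Levy: 4.6% × £16,751.00 = £770.55
Long-Term Care Levy: 4.62% × £16,751.00 = £773.90
Total withheld: £3,252.77 + £770.55 + £773.90 = £4,797.22
Net pay: £16,751.00 − £4,797.22 = £11,953.78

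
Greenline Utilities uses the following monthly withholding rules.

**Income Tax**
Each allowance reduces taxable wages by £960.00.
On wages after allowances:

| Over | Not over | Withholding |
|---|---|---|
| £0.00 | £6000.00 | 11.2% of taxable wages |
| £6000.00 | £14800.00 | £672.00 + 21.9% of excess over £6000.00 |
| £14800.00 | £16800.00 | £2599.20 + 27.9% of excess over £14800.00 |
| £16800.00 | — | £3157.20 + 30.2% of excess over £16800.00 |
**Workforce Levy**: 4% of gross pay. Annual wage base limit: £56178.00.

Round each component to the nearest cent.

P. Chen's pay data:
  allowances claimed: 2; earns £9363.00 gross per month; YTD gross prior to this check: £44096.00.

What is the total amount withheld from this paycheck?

£1362.54

Income Tax: taxable = £9363.00 − 2×£960.00 = £7443.00
  £672.00 + 21.9% × (£7443.00 − £6000.00) = £672.00 + 21.9% × £1443.00 = £988.02
Workforce Levy: 4% × £9363.00 = £374.52
Total: £988.02 + £374.52 = £1362.54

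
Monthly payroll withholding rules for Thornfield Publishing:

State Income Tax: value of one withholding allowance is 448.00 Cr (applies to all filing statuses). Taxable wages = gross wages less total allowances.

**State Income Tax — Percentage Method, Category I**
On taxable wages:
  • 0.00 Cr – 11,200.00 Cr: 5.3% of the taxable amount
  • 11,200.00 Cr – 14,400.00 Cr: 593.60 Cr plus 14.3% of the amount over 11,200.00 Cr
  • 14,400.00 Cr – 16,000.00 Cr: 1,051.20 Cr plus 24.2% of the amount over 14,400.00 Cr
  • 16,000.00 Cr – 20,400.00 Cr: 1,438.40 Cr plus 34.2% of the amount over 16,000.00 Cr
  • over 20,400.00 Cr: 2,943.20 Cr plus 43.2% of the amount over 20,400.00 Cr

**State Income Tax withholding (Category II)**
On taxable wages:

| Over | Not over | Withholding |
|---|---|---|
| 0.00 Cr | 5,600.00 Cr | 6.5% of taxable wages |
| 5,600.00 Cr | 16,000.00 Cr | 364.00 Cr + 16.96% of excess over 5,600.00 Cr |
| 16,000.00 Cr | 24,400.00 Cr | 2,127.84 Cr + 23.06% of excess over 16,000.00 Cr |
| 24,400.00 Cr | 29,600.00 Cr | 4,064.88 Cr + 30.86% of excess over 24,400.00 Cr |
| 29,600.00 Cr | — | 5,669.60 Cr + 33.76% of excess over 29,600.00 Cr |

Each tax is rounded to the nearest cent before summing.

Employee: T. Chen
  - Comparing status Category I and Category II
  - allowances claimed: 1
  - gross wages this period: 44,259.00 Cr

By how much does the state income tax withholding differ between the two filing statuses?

State Income Tax (Category I): taxable = 44,259.00 Cr − 1×448.00 Cr = 43,811.00 Cr
  2,943.20 Cr + 43.2% × (43,811.00 Cr − 20,400.00 Cr) = 2,943.20 Cr + 43.2% × 23,411.00 Cr = 13,056.75 Cr
State Income Tax (Category II): taxable = 44,259.00 Cr − 1×448.00 Cr = 43,811.00 Cr
  5,669.60 Cr + 33.76% × (43,811.00 Cr − 29,600.00 Cr) = 5,669.60 Cr + 33.76% × 14,211.00 Cr = 10,467.23 Cr
Difference: |13,056.75 Cr − 10,467.23 Cr| = 2,589.52 Cr (higher under Category I)

2,589.52 Cr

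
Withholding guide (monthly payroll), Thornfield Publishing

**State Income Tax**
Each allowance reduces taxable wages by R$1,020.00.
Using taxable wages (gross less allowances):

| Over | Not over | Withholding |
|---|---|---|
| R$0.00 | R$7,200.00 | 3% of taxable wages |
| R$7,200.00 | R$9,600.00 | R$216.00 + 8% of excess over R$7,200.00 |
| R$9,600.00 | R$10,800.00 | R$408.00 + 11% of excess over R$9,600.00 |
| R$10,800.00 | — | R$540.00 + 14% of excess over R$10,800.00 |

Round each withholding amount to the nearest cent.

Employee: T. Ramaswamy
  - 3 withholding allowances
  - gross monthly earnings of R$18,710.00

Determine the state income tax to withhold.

State Income Tax: taxable = R$18,710.00 − 3×R$1,020.00 = R$15,650.00
  R$540.00 + 14% × (R$15,650.00 − R$10,800.00) = R$540.00 + 14% × R$4,850.00 = R$1,219.00

R$1,219.00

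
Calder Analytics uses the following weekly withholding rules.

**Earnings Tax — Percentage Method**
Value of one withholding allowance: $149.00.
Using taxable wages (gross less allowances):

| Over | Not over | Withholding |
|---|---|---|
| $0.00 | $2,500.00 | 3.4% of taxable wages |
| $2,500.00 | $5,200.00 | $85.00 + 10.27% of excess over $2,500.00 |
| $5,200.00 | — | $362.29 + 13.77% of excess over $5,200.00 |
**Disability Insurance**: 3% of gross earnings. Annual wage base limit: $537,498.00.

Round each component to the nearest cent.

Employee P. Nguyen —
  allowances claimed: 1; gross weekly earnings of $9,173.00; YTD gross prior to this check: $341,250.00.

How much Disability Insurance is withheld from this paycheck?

Disability Insurance: 3% × $9,173.00 = $275.19

$275.19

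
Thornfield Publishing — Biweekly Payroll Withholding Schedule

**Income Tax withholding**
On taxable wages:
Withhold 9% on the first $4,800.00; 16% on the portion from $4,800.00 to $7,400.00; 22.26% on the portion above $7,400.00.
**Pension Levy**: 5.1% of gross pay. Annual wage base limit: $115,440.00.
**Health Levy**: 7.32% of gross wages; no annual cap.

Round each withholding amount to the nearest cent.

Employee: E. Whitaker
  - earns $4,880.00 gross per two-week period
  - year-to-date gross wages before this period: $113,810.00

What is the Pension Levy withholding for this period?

$83.13

Pension Levy: cap $115,440.00 − YTD $113,810.00 = $1,630.00 subject; 5.1% × $1,630.00 = $83.13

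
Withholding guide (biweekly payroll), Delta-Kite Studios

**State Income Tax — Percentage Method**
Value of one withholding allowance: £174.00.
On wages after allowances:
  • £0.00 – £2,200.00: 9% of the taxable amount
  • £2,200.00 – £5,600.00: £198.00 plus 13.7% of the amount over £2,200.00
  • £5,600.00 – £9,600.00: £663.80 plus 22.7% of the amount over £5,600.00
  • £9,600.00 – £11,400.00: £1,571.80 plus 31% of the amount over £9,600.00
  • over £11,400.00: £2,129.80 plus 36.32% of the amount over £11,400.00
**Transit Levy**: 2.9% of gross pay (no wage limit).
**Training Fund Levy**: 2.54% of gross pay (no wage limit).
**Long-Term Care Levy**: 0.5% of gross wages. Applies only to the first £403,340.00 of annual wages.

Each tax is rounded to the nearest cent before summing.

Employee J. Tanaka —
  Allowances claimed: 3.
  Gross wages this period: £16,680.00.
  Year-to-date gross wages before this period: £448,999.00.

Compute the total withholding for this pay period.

£4,765.30

State Income Tax: taxable = £16,680.00 − 3×£174.00 = £16,158.00
  £2,129.80 + 36.32% × (£16,158.00 − £11,400.00) = £2,129.80 + 36.32% × £4,758.00 = £3,857.91
Transit Levy: 2.9% × £16,680.00 = £483.72
Training Fund Levy: 2.54% × £16,680.00 = £423.67
Long-Term Care Levy: YTD £448,999.00 ≥ cap £403,340.00 → £0.00
Total: £3,857.91 + £483.72 + £423.67 + £0.00 = £4,765.30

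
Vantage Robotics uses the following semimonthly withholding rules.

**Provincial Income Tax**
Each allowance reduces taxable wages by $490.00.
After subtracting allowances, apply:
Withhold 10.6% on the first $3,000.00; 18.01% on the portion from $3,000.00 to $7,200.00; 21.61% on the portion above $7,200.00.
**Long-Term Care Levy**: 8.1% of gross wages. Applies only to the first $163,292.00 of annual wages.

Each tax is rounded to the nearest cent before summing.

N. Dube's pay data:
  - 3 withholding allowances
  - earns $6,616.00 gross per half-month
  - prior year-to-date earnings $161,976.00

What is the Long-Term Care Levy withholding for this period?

Long-Term Care Levy: cap $163,292.00 − YTD $161,976.00 = $1,316.00 subject; 8.1% × $1,316.00 = $106.60

$106.60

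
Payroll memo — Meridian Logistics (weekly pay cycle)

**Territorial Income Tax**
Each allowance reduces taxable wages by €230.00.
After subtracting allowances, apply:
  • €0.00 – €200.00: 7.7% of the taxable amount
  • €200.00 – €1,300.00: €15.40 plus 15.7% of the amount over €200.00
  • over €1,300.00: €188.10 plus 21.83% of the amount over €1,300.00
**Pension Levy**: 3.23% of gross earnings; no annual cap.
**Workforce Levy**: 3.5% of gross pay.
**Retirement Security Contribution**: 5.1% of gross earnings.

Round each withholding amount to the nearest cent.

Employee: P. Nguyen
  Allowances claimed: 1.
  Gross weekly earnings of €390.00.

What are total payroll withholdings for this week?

€58.46

Territorial Income Tax: taxable = €390.00 − 1×€230.00 = €160.00
  7.7% × €160.00 = €12.32
Pension Levy: 3.23% × €390.00 = €12.60
Workforce Levy: 3.5% × €390.00 = €13.65
Retirement Security Contribution: 5.1% × €390.00 = €19.89
Total: €12.32 + €12.60 + €13.65 + €19.89 = €58.46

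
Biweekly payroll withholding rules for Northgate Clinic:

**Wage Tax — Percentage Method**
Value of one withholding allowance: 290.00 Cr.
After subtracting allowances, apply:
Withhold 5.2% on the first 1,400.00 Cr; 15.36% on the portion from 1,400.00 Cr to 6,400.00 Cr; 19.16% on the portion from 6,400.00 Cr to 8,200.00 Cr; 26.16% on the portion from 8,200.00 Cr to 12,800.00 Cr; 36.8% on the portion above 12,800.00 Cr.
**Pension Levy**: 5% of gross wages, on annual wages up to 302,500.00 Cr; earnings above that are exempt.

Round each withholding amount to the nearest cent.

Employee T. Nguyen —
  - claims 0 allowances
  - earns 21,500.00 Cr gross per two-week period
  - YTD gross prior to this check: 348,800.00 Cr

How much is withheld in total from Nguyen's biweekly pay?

Wage Tax: taxable = 21,500.00 Cr
  2,389.04 Cr + 36.8% × (21,500.00 Cr − 12,800.00 Cr) = 2,389.04 Cr + 36.8% × 8,700.00 Cr = 5,590.64 Cr
Pension Levy: YTD 348,800.00 Cr ≥ cap 302,500.00 Cr → 0.00 Cr
Total: 5,590.64 Cr + 0.00 Cr = 5,590.64 Cr

5,590.64 Cr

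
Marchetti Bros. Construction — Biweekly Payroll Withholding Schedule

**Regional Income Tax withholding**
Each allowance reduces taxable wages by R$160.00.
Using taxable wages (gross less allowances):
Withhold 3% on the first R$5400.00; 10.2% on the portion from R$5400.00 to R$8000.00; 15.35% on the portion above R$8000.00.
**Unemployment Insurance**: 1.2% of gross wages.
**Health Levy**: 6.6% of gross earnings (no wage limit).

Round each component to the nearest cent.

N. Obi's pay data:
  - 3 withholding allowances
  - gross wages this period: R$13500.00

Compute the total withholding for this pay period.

R$2250.77

Regional Income Tax: taxable = R$13500.00 − 3×R$160.00 = R$13020.00
  R$427.20 + 15.35% × (R$13020.00 − R$8000.00) = R$427.20 + 15.35% × R$5020.00 = R$1197.77
Unemployment Insurance: 1.2% × R$13500.00 = R$162.00
Health Levy: 6.6% × R$13500.00 = R$891.00
Total: R$1197.77 + R$162.00 + R$891.00 = R$2250.77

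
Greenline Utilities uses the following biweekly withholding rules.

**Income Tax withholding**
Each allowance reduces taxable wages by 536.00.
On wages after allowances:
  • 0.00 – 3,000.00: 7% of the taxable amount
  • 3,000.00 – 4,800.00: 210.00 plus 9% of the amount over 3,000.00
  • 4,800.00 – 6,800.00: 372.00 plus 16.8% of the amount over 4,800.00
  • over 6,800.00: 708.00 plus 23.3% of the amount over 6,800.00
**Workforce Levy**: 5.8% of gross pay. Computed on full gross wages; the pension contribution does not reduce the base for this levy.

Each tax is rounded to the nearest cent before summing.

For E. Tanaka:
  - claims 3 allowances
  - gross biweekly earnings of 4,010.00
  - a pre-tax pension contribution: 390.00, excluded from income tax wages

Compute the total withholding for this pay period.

373.42

Income Tax: taxable = 4,010.00 − 390.00 − 3×536.00 = 2,012.00
  7% × 2,012.00 = 140.84
Workforce Levy: 5.8% × 4,010.00 = 232.58
Total: 140.84 + 232.58 = 373.42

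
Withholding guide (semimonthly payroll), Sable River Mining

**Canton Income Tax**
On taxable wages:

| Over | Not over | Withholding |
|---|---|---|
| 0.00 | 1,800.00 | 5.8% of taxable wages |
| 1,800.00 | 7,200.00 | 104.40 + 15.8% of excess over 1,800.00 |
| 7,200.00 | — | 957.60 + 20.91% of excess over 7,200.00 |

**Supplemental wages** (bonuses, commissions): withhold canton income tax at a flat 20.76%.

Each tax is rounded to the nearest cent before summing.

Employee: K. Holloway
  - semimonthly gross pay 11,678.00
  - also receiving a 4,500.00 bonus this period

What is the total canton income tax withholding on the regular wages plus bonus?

Canton Income Tax: taxable = 11,678.00
  957.60 + 20.91% × (11,678.00 − 7,200.00) = 957.60 + 20.91% × 4,478.00 = 1,893.95
Supplemental (20.76% flat on bonus): 20.76% × 4,500.00 = 934.20
Total canton income tax: 1,893.95 + 934.20 = 2,828.15

2,828.15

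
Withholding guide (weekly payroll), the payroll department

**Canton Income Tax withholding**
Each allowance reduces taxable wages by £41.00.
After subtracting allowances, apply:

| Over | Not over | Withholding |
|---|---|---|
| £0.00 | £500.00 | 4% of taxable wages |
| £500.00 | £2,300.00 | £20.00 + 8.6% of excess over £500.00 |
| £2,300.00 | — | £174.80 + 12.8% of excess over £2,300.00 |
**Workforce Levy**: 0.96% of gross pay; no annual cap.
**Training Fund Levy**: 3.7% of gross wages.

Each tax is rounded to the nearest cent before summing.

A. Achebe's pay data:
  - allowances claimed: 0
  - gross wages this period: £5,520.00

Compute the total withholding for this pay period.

Canton Income Tax: taxable = £5,520.00
  £174.80 + 12.8% × (£5,520.00 − £2,300.00) = £174.80 + 12.8% × £3,220.00 = £586.96
Workforce Levy: 0.96% × £5,520.00 = £52.99
Training Fund Levy: 3.7% × £5,520.00 = £204.24
Total: £586.96 + £52.99 + £204.24 = £844.19

£844.19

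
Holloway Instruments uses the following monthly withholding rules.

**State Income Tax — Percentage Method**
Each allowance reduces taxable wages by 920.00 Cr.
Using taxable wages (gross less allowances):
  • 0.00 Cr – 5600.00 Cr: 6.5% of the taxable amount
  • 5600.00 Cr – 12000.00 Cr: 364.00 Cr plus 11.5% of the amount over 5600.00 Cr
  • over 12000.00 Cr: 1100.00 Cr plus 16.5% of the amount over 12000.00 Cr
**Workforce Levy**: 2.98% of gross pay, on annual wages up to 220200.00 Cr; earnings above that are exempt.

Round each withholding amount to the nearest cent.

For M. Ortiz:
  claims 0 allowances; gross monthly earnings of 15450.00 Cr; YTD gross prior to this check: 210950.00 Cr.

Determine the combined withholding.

1944.90 Cr

State Income Tax: taxable = 15450.00 Cr
  1100.00 Cr + 16.5% × (15450.00 Cr − 12000.00 Cr) = 1100.00 Cr + 16.5% × 3450.00 Cr = 1669.25 Cr
Workforce Levy: cap 220200.00 Cr − YTD 210950.00 Cr = 9250.00 Cr subject; 2.98% × 9250.00 Cr = 275.65 Cr
Total: 1669.25 Cr + 275.65 Cr = 1944.90 Cr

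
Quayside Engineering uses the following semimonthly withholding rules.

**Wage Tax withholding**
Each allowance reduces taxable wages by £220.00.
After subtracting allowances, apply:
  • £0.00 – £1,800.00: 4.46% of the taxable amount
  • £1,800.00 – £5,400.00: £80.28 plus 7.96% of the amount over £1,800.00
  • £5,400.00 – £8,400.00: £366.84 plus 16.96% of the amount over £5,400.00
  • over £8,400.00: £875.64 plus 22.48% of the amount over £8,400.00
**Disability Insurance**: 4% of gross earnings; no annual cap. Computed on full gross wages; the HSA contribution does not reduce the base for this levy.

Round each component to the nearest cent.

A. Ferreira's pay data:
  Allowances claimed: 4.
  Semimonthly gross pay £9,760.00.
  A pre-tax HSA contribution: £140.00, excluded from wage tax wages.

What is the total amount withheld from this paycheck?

Wage Tax: taxable = £9,760.00 − £140.00 − 4×£220.00 = £8,740.00
  £875.64 + 22.48% × (£8,740.00 − £8,400.00) = £875.64 + 22.48% × £340.00 = £952.07
Disability Insurance: 4% × £9,760.00 = £390.40
Total: £952.07 + £390.40 = £1,342.47

£1,342.47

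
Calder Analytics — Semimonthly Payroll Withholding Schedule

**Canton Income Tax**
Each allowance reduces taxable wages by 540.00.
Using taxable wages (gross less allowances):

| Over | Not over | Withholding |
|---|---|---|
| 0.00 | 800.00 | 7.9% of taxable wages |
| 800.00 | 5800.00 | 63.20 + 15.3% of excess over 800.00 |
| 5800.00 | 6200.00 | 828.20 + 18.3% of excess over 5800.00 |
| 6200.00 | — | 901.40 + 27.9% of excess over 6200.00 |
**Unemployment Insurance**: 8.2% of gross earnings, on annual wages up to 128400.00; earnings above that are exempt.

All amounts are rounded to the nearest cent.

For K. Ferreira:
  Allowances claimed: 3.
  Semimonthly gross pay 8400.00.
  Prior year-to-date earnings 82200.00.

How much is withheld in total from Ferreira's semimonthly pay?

1752.02

Canton Income Tax: taxable = 8400.00 − 3×540.00 = 6780.00
  901.40 + 27.9% × (6780.00 − 6200.00) = 901.40 + 27.9% × 580.00 = 1063.22
Unemployment Insurance: 8.2% × 8400.00 = 688.80
Total: 1063.22 + 688.80 = 1752.02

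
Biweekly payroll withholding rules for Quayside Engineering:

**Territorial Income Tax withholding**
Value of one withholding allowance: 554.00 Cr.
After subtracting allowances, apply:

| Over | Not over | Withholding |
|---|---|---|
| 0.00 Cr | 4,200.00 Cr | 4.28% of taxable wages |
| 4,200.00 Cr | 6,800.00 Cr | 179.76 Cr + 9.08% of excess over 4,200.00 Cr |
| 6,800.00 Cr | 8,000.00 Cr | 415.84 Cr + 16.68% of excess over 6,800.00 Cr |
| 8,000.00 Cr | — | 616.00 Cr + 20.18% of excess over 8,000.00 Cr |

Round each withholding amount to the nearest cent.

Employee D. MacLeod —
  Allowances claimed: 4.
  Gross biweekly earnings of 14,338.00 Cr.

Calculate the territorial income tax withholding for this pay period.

1,447.82 Cr

Territorial Income Tax: taxable = 14,338.00 Cr − 4×554.00 Cr = 12,122.00 Cr
  616.00 Cr + 20.18% × (12,122.00 Cr − 8,000.00 Cr) = 616.00 Cr + 20.18% × 4,122.00 Cr = 1,447.82 Cr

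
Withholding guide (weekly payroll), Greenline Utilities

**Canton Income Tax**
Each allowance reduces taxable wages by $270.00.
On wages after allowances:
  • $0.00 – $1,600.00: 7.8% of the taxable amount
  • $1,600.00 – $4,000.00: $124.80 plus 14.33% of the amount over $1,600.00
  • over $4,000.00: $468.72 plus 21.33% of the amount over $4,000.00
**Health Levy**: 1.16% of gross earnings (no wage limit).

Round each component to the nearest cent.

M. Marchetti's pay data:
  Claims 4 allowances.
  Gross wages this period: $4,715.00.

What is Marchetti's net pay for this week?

Canton Income Tax: taxable = $4,715.00 − 4×$270.00 = $3,635.00
  $124.80 + 14.33% × ($3,635.00 − $1,600.00) = $124.80 + 14.33% × $2,035.00 = $416.42
Health Levy: 1.16% × $4,715.00 = $54.69
Total withheld: $416.42 + $54.69 = $471.11
Net pay: $4,715.00 − $471.11 = $4,243.89

$4,243.89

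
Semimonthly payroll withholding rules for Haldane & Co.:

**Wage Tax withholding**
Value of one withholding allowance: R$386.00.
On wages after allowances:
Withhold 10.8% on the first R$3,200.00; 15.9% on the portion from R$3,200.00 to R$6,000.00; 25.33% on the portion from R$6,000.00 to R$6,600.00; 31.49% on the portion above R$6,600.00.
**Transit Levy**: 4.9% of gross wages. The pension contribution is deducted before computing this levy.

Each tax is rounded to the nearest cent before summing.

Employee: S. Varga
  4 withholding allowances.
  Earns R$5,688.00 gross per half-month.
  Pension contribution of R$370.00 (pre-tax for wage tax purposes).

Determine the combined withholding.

Wage Tax: taxable = R$5,688.00 − R$370.00 − 4×R$386.00 = R$3,774.00
  R$345.60 + 15.9% × (R$3,774.00 − R$3,200.00) = R$345.60 + 15.9% × R$574.00 = R$436.87
Transit Levy: 4.9% × R$5,318.00 = R$260.58
Total: R$436.87 + R$260.58 = R$697.45

R$697.45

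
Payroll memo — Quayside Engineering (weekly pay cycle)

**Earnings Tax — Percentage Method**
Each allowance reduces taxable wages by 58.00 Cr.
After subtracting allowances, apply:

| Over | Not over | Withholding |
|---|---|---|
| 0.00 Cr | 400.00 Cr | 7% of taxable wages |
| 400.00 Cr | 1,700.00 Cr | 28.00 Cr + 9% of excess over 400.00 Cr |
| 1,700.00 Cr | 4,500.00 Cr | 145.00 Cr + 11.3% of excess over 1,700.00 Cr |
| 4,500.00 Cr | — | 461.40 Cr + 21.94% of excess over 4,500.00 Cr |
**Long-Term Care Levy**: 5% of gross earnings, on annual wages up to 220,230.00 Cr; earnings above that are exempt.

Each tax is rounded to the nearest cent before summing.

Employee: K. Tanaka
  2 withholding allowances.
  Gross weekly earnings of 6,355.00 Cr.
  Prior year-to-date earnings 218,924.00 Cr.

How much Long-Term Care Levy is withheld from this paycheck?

Long-Term Care Levy: cap 220,230.00 Cr − YTD 218,924.00 Cr = 1,306.00 Cr subject; 5% × 1,306.00 Cr = 65.30 Cr

65.30 Cr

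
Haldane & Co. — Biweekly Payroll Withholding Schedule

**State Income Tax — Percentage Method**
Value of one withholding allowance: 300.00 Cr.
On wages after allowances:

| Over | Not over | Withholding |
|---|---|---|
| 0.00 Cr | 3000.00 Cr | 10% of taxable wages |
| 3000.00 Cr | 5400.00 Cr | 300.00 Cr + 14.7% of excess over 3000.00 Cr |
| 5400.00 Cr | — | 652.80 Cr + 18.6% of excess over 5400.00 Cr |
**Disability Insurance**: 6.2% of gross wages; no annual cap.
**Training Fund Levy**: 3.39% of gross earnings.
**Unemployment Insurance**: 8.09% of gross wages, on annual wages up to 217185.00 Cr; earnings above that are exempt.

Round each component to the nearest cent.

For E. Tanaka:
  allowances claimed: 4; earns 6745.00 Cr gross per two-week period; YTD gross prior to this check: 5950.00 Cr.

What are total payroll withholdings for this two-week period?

1872.29 Cr

State Income Tax: taxable = 6745.00 Cr − 4×300.00 Cr = 5545.00 Cr
  652.80 Cr + 18.6% × (5545.00 Cr − 5400.00 Cr) = 652.80 Cr + 18.6% × 145.00 Cr = 679.77 Cr
Disability Insurance: 6.2% × 6745.00 Cr = 418.19 Cr
Training Fund Levy: 3.39% × 6745.00 Cr = 228.66 Cr
Unemployment Insurance: 8.09% × 6745.00 Cr = 545.67 Cr
Total: 679.77 Cr + 418.19 Cr + 228.66 Cr + 545.67 Cr = 1872.29 Cr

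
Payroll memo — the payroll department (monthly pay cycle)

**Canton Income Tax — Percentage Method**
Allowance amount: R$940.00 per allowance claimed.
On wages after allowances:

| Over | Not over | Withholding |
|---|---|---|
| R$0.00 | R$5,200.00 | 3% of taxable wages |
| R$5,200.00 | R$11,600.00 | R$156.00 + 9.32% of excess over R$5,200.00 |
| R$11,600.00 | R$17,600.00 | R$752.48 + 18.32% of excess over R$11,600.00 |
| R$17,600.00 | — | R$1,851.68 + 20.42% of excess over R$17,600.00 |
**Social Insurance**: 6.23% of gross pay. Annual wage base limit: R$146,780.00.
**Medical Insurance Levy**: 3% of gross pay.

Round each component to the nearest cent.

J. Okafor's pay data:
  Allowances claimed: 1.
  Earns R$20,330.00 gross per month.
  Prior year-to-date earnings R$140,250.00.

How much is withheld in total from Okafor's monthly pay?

Canton Income Tax: taxable = R$20,330.00 − 1×R$940.00 = R$19,390.00
  R$1,851.68 + 20.42% × (R$19,390.00 − R$17,600.00) = R$1,851.68 + 20.42% × R$1,790.00 = R$2,217.20
Social Insurance: cap R$146,780.00 − YTD R$140,250.00 = R$6,530.00 subject; 6.23% × R$6,530.00 = R$406.82
Medical Insurance Levy: 3% × R$20,330.00 = R$609.90
Total: R$2,217.20 + R$406.82 + R$609.90 = R$3,233.92

R$3,233.92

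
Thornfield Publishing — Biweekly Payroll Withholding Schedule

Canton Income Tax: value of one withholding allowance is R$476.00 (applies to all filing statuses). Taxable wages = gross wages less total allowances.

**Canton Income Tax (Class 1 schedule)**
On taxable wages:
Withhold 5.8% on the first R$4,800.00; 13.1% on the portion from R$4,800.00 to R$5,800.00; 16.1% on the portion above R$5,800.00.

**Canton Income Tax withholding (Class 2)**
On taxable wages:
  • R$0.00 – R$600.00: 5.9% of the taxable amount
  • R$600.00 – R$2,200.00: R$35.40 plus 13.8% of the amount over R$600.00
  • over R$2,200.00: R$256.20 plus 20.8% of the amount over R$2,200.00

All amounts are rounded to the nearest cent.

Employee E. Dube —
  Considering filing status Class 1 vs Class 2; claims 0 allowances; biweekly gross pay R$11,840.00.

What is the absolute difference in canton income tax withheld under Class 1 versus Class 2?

Canton Income Tax (Class 1): taxable = R$11,840.00
  R$409.40 + 16.1% × (R$11,840.00 − R$5,800.00) = R$409.40 + 16.1% × R$6,040.00 = R$1,381.84
Canton Income Tax (Class 2): taxable = R$11,840.00
  R$256.20 + 20.8% × (R$11,840.00 − R$2,200.00) = R$256.20 + 20.8% × R$9,640.00 = R$2,261.32
Difference: |R$1,381.84 − R$2,261.32| = R$879.48 (higher under Class 2)

R$879.48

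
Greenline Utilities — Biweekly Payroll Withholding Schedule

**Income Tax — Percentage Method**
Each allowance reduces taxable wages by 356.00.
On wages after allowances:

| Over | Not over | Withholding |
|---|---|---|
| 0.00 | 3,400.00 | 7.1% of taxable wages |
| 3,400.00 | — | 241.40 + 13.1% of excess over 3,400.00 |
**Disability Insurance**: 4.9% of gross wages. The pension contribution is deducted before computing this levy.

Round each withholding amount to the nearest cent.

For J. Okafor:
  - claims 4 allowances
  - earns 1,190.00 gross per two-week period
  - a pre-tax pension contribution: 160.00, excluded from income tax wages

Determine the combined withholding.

50.47

Income Tax: taxable = 1,190.00 − 160.00 − 4×356.00 = -394.00
  Taxable ≤ 0 → 0.00
Disability Insurance: 4.9% × 1,030.00 = 50.47
Total: 0.00 + 50.47 = 50.47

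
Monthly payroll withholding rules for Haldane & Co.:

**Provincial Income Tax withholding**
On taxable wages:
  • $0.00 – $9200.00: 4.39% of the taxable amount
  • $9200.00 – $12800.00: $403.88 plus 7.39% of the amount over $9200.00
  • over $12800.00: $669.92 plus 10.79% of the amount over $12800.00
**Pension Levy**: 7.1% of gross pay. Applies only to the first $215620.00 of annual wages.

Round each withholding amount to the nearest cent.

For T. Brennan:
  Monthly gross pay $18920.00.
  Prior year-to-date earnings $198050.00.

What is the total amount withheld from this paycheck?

$2577.74

Provincial Income Tax: taxable = $18920.00
  $669.92 + 10.79% × ($18920.00 − $12800.00) = $669.92 + 10.79% × $6120.00 = $1330.27
Pension Levy: cap $215620.00 − YTD $198050.00 = $17570.00 subject; 7.1% × $17570.00 = $1247.47
Total: $1330.27 + $1247.47 = $2577.74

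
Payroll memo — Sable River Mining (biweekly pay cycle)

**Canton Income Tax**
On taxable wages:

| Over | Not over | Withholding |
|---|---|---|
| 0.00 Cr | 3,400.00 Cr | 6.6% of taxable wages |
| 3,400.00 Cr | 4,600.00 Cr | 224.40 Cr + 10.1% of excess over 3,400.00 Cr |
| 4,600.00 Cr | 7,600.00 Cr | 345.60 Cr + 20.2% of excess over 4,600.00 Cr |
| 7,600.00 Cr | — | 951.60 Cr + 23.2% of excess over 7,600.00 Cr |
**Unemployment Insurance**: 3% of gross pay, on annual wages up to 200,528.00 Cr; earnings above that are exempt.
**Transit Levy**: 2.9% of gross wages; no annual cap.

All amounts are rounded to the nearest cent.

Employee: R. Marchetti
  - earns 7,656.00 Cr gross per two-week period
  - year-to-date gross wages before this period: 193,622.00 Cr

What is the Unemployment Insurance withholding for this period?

207.18 Cr

Unemployment Insurance: cap 200,528.00 Cr − YTD 193,622.00 Cr = 6,906.00 Cr subject; 3% × 6,906.00 Cr = 207.18 Cr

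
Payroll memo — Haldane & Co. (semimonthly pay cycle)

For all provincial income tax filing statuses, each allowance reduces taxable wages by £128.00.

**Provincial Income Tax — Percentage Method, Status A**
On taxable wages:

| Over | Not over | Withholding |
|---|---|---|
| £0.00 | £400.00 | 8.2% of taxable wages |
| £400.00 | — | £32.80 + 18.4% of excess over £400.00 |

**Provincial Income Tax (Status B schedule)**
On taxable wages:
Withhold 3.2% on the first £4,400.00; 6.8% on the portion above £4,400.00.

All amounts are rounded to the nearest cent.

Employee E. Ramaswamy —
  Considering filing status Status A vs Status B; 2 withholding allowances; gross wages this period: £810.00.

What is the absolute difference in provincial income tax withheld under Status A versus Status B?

£43.41

Provincial Income Tax (Status A): taxable = £810.00 − 2×£128.00 = £554.00
  £32.80 + 18.4% × (£554.00 − £400.00) = £32.80 + 18.4% × £154.00 = £61.14
Provincial Income Tax (Status B): taxable = £810.00 − 2×£128.00 = £554.00
  3.2% × £554.00 = £17.73
Difference: |£61.14 − £17.73| = £43.41 (higher under Status A)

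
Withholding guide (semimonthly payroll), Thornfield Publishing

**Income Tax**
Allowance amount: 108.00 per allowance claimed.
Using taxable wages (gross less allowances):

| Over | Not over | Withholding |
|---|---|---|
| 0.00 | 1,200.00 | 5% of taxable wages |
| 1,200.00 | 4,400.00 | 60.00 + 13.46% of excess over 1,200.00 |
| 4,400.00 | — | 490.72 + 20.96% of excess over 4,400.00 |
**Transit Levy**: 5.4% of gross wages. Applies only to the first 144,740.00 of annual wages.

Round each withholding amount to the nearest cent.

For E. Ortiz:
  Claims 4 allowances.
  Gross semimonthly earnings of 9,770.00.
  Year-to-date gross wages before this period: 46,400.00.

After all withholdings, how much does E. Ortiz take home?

7,716.70

Income Tax: taxable = 9,770.00 − 4×108.00 = 9,338.00
  490.72 + 20.96% × (9,338.00 − 4,400.00) = 490.72 + 20.96% × 4,938.00 = 1,525.72
Transit Levy: 5.4% × 9,770.00 = 527.58
Total withheld: 1,525.72 + 527.58 = 2,053.30
Net pay: 9,770.00 − 2,053.30 = 7,716.70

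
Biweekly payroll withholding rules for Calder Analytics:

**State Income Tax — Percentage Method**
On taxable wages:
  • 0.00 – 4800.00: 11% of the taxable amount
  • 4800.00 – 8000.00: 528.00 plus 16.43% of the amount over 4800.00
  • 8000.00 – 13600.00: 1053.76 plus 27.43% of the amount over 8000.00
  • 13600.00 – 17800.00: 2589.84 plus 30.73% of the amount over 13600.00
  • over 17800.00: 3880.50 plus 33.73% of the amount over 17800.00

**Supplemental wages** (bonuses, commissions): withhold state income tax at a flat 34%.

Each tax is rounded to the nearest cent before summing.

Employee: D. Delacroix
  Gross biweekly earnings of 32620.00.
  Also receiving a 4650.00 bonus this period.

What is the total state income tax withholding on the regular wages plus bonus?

10460.29

State Income Tax: taxable = 32620.00
  3880.50 + 33.73% × (32620.00 − 17800.00) = 3880.50 + 33.73% × 14820.00 = 8879.29
Supplemental (34% flat on bonus): 34% × 4650.00 = 1581.00
Total state income tax: 8879.29 + 1581.00 = 10460.29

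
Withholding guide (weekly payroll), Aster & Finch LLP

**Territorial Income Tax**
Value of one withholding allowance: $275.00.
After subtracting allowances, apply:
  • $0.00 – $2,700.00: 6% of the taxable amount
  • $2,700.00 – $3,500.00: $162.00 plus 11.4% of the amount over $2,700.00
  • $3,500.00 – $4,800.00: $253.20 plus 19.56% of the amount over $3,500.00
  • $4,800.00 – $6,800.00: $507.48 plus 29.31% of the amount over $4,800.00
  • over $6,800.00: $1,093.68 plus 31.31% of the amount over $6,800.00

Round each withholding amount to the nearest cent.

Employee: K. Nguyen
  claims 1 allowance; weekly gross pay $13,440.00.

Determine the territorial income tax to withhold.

Territorial Income Tax: taxable = $13,440.00 − 1×$275.00 = $13,165.00
  $1,093.68 + 31.31% × ($13,165.00 − $6,800.00) = $1,093.68 + 31.31% × $6,365.00 = $3,086.56

$3,086.56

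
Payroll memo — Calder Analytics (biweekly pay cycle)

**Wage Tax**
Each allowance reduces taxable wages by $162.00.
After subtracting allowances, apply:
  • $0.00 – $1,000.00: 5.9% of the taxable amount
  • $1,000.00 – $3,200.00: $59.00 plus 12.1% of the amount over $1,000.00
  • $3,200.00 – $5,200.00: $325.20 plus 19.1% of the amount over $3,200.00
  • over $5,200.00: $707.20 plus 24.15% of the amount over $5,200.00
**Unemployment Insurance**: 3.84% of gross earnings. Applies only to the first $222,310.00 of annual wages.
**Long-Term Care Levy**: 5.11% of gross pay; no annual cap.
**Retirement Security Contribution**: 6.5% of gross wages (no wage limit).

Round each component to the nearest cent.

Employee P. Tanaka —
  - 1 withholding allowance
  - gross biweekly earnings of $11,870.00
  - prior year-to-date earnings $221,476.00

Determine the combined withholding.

$3,689.02

Wage Tax: taxable = $11,870.00 − 1×$162.00 = $11,708.00
  $707.20 + 24.15% × ($11,708.00 − $5,200.00) = $707.20 + 24.15% × $6,508.00 = $2,278.88
Unemployment Insurance: cap $222,310.00 − YTD $221,476.00 = $834.00 subject; 3.84% × $834.00 = $32.03
Long-Term Care Levy: 5.11% × $11,870.00 = $606.56
Retirement Security Contribution: 6.5% × $11,870.00 = $771.55
Total: $2,278.88 + $32.03 + $606.56 + $771.55 = $3,689.02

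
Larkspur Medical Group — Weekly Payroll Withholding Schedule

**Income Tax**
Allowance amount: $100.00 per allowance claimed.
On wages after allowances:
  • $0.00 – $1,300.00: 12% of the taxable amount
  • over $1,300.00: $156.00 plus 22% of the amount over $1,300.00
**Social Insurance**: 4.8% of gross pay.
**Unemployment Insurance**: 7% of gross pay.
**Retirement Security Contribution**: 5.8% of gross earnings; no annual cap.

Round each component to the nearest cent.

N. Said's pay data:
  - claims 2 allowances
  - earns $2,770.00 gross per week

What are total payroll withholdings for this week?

$922.92

Income Tax: taxable = $2,770.00 − 2×$100.00 = $2,570.00
  $156.00 + 22% × ($2,570.00 − $1,300.00) = $156.00 + 22% × $1,270.00 = $435.40
Social Insurance: 4.8% × $2,770.00 = $132.96
Unemployment Insurance: 7% × $2,770.00 = $193.90
Retirement Security Contribution: 5.8% × $2,770.00 = $160.66
Total: $435.40 + $132.96 + $193.90 + $160.66 = $922.92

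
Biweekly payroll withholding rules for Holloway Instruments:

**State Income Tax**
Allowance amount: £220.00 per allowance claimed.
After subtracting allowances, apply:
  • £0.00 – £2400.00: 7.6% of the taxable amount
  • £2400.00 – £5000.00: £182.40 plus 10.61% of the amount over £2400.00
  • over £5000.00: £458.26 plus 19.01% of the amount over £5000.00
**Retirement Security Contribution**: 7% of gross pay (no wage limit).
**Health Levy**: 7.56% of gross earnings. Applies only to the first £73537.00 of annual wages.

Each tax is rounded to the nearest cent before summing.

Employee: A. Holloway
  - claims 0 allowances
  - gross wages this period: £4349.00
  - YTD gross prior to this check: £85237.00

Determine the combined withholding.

£693.62

State Income Tax: taxable = £4349.00
  £182.40 + 10.61% × (£4349.00 − £2400.00) = £182.40 + 10.61% × £1949.00 = £389.19
Retirement Security Contribution: 7% × £4349.00 = £304.43
Health Levy: YTD £85237.00 ≥ cap £73537.00 → £0.00
Total: £389.19 + £304.43 + £0.00 = £693.62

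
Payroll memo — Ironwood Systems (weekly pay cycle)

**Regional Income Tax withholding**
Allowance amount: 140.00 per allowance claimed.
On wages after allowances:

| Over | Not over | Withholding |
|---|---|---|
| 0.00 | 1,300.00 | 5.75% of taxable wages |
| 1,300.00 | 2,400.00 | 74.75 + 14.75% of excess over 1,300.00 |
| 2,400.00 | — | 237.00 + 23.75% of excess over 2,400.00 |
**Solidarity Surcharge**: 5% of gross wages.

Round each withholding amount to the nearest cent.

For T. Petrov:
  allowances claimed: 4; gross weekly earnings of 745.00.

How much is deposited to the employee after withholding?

Regional Income Tax: taxable = 745.00 − 4×140.00 = 185.00
  5.75% × 185.00 = 10.64
Solidarity Surcharge: 5% × 745.00 = 37.25
Total withheld: 10.64 + 37.25 = 47.89
Net pay: 745.00 − 47.89 = 697.11

697.11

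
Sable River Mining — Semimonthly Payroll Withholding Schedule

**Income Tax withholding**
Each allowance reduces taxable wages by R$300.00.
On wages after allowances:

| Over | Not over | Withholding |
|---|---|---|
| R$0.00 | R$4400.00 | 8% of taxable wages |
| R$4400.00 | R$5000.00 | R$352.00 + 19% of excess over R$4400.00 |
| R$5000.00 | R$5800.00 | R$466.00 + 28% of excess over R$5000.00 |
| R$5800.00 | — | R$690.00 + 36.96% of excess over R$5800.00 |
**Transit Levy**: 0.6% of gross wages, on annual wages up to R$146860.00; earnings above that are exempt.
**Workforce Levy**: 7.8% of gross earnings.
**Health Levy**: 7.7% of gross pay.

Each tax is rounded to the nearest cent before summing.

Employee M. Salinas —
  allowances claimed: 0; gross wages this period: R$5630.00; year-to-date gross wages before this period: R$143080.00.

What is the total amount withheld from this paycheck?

Income Tax: taxable = R$5630.00
  R$466.00 + 28% × (R$5630.00 − R$5000.00) = R$466.00 + 28% × R$630.00 = R$642.40
Transit Levy: cap R$146860.00 − YTD R$143080.00 = R$3780.00 subject; 0.6% × R$3780.00 = R$22.68
Workforce Levy: 7.8% × R$5630.00 = R$439.14
Health Levy: 7.7% × R$5630.00 = R$433.51
Total: R$642.40 + R$22.68 + R$439.14 + R$433.51 = R$1537.73

R$1537.73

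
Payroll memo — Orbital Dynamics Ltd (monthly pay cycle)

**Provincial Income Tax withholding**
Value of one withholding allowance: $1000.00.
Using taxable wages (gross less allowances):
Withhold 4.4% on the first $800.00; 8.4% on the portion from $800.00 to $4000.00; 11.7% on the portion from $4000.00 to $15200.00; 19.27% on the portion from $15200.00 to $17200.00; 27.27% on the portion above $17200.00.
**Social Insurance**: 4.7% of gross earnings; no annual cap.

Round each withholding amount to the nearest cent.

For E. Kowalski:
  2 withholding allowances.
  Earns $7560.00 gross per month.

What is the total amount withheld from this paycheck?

$841.84

Provincial Income Tax: taxable = $7560.00 − 2×$1000.00 = $5560.00
  $304.00 + 11.7% × ($5560.00 − $4000.00) = $304.00 + 11.7% × $1560.00 = $486.52
Social Insurance: 4.7% × $7560.00 = $355.32
Total: $486.52 + $355.32 = $841.84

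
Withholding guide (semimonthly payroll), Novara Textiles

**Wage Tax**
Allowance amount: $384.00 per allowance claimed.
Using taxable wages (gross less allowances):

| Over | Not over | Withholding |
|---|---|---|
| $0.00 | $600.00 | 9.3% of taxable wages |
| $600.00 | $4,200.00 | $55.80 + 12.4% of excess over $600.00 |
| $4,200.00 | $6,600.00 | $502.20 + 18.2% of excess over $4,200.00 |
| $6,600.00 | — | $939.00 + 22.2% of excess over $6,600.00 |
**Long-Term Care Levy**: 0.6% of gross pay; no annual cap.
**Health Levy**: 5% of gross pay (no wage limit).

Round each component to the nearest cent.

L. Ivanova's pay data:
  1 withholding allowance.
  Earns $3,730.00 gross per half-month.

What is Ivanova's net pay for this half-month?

Wage Tax: taxable = $3,730.00 − 1×$384.00 = $3,346.00
  $55.80 + 12.4% × ($3,346.00 − $600.00) = $55.80 + 12.4% × $2,746.00 = $396.30
Long-Term Care Levy: 0.6% × $3,730.00 = $22.38
Health Levy: 5% × $3,730.00 = $186.50
Total withheld: $396.30 + $22.38 + $186.50 = $605.18
Net pay: $3,730.00 − $605.18 = $3,124.82

$3,124.82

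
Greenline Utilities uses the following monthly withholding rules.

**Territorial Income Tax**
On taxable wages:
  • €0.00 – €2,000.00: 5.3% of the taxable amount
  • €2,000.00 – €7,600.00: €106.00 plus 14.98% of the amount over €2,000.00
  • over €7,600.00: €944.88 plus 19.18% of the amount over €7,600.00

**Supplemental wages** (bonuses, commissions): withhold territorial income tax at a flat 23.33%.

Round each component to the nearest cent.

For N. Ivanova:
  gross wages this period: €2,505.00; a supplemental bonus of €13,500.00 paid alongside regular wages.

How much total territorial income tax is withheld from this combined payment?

Territorial Income Tax: taxable = €2,505.00
  €106.00 + 14.98% × (€2,505.00 − €2,000.00) = €106.00 + 14.98% × €505.00 = €181.65
Supplemental (23.33% flat on bonus): 23.33% × €13,500.00 = €3,149.55
Total territorial income tax: €181.65 + €3,149.55 = €3,331.20

€3,331.20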